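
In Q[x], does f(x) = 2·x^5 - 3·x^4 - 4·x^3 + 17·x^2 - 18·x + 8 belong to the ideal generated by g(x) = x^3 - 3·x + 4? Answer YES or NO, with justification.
YES

In Q[x] the ideal (g) consists of all multiples of g, so f ∈ (g) iff g | f, i.e. iff the remainder of f on division by g is 0. Divide f by g (g is monic, so eliminate the leading term of the running remainder at each step):
  leading term 2·x^5: subtract (2·x^2)·g(x) = 2·x^5 - 6·x^3 + 8·x^2, leaving -3·x^4 + 2·x^3 + 9·x^2 - 18·x + 8
  leading term -3·x^4: subtract (-3·x)·g(x) = -3·x^4 + 9·x^2 - 12·x, leaving 2·x^3 - 6·x + 8
  leading term 2·x^3: subtract (2)·g(x) = 2·x^3 - 6·x + 8, leaving 0
The remainder is 0, so f(x) = g(x) · h(x) with h(x) = 2·x^2 - 3·x + 2. Hence g | f, i.e. f ∈ (g).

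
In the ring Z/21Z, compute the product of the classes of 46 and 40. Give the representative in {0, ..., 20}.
Reduce the factors first: 46 ≡ 4, 40 ≡ 19 (mod 21), so 46 · 40 ≡ 4 · 19 (mod 21). 4 · 19 = 76. Dividing by 21: 76 = 3·21 + 13. So (46 · 40) mod 21 = 13.

Final answer: 13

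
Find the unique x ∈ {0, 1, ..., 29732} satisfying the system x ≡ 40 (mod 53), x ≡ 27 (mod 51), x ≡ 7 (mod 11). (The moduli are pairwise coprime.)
The moduli 53, 51, 11 are pairwise coprime, so by the CRT there is a unique solution mod 53·51·11 = 29733.
Solve by successive substitution. Start with x ≡ 40 (mod 53).
  Combine with x ≡ 27 (mod 51): write x = 40 + 53·t and require 40 + 53·t ≡ 27 (mod 51), i.e. 53·t ≡ 27 − 40 ≡ 38 (mod 51). Since 53^(−1) ≡ 26 (mod 51) (53 ≡ 2 (mod 51)), t ≡ 26·38 ≡ 19 (mod 51). So x ≡ 40 + 53·19 = 1047 (mod 2703).
  Combine with x ≡ 7 (mod 11): write x = 1047 + 2703·t and require 1047 + 2703·t ≡ 7 (mod 11), i.e. 2703·t ≡ 7 − 1047 ≡ 5 (mod 11). Since 2703^(−1) ≡ 7 (mod 11) (2703 ≡ 8 (mod 11)), t ≡ 7·5 ≡ 2 (mod 11). So x ≡ 1047 + 2703·2 = 6453 (mod 29733).
Unique solution in [0, 29733): x = 6453.

Final answer: x ≡ 6453 (mod 29733); the representative in [0, 29733) is 6453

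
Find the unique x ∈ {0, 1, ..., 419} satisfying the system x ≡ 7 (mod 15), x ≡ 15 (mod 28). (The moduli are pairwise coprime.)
x ≡ 127 (mod 420); the representative in [0, 420) is 127

The moduli 15, 28 are pairwise coprime, so by the CRT there is a unique solution mod 15·28 = 420.
Solve by successive substitution. Start with x ≡ 7 (mod 15).
  Combine with x ≡ 15 (mod 28): write x = 7 + 15·t and require 7 + 15·t ≡ 15 (mod 28), i.e. 15·t ≡ 15 − 7 ≡ 8 (mod 28). Since 15^(−1) ≡ 15 (mod 28), t ≡ 15·8 ≡ 8 (mod 28). So x ≡ 7 + 15·8 = 127 (mod 420).
Unique solution in [0, 420): x = 127.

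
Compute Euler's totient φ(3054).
φ(3054) = 1016

φ is multiplicative, with φ(p^e) = p^e − p^(e−1). Factorise 3054 = 2 · 3 · 509. Then
  φ(3054) = (2 − 1) · (3 − 1) · (509 − 1) = 1 · 2 · 508 = 1016.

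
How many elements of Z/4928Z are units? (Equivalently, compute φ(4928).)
Z/4928Z has φ(4928) = 1920 units

An element a ∈ Z/4928Z is a unit iff gcd(a, 4928) = 1, so the number of units is φ(4928). φ is multiplicative, with φ(p^e) = p^e − p^(e−1). Factorise 4928 = 2^6 · 7 · 11. Then
  φ(4928) = (2^6 − 2^5) · (7 − 1) · (11 − 1) = 32 · 6 · 10 = 1920.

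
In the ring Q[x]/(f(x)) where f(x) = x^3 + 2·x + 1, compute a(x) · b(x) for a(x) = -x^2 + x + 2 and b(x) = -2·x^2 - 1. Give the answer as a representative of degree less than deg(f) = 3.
a · b ≡ -7·x^2 + x (mod f(x))

First multiply in Q[x] without reducing: a · b = 2·x^4 - 2·x^3 - 3·x^2 - x - 2. Now divide by f(x) = x^3 + 2·x + 1, eliminating the leading term at each step:
  leading term 2·x^4: subtract (2·x)·f(x) = 2·x^4 + 4·x^2 + 2·x, leaving -2·x^3 - 7·x^2 - 3·x - 2
  leading term -2·x^3: subtract (-2)·f(x) = -2·x^3 - 4·x - 2, leaving -7·x^2 + x
The degree is now < 3, so this is the remainder. Hence a · b ≡ -7·x^2 + x in Q[x]/(f).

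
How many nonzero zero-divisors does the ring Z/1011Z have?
Z/1011Z has 338 nonzero zero-divisors

In Z/1011Z each nonzero element is either a unit (gcd with 1011 is 1) or a zero-divisor (gcd > 1). The number of units is φ(1011): factorise 1011 = 3 · 337, so φ(1011) = (3 − 1) · (337 − 1) = 2 · 336 = 672. The nonzero elements number 1011 − 1 = 1010. Hence the nonzero zero-divisors number 1010 − 672 = 338.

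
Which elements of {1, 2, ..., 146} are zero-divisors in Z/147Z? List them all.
nonzero zero-divisors of Z/147Z = {3, 6, 7, 9, 12, 14, 15, 18, 21, 24, 27, 28, 30, 33, 35, 36, 39, 42, 45, 48, 49, 51, 54, 56, 57, 60, 63, 66, 69, 70, 72, 75, 77, 78, 81, 84, 87, 90, 91, 93, 96, 98, 99, 102, 105, 108, 111, 112, 114, 117, 119, 120, 123, 126, 129, 132, 133, 135, 138, 140, 141, 144}

An element a ∈ Z/147Z (with a ≠ 0) is a zero-divisor iff gcd(a, 147) > 1 (because a is a unit precisely when gcd(a, n) = 1, and in Z/nZ every nonzero, non-unit element is a zero-divisor). Scan a = 1, ..., 146 and keep those with gcd(a, 147) > 1:
  gcd(3, 147) = 3, gcd(6, 147) = 3, gcd(7, 147) = 7, gcd(9, 147) = 3, gcd(12, 147) = 3, gcd(14, 147) = 7, gcd(15, 147) = 3, gcd(18, 147) = 3, gcd(21, 147) = 21, gcd(24, 147) = 3, gcd(27, 147) = 3, gcd(28, 147) = 7, gcd(30, 147) = 3, gcd(33, 147) = 3, gcd(35, 147) = 7, gcd(36, 147) = 3, gcd(39, 147) = 3, gcd(42, 147) = 21, gcd(45, 147) = 3, gcd(48, 147) = 3, gcd(49, 147) = 49, gcd(51, 147) = 3, gcd(54, 147) = 3, gcd(56, 147) = 7, gcd(57, 147) = 3, gcd(60, 147) = 3, gcd(63, 147) = 21, gcd(66, 147) = 3, gcd(69, 147) = 3, gcd(70, 147) = 7, gcd(72, 147) = 3, gcd(75, 147) = 3, gcd(77, 147) = 7, gcd(78, 147) = 3, gcd(81, 147) = 3, gcd(84, 147) = 21, gcd(87, 147) = 3, gcd(90, 147) = 3, gcd(91, 147) = 7, gcd(93, 147) = 3, gcd(96, 147) = 3, gcd(98, 147) = 49, gcd(99, 147) = 3, gcd(102, 147) = 3, gcd(105, 147) = 21, gcd(108, 147) = 3, gcd(111, 147) = 3, gcd(112, 147) = 7, gcd(114, 147) = 3, gcd(117, 147) = 3, gcd(119, 147) = 7, gcd(120, 147) = 3, gcd(123, 147) = 3, gcd(126, 147) = 21, gcd(129, 147) = 3, gcd(132, 147) = 3, gcd(133, 147) = 7, gcd(135, 147) = 3, gcd(138, 147) = 3, gcd(140, 147) = 7, gcd(141, 147) = 3, gcd(144, 147) = 3.
All other a ∈ {1, ..., 146} have gcd(a, 147) = 1 and are units. So the nonzero zero-divisors are exactly the 62 values of a appearing in this scan.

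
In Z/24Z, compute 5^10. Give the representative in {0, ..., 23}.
Use repeated squaring. Binary(10) = 1010. Walk through the bits of the exponent 10 left-to-right: at each bit after the leading one, square the running value, then multiply by 5 if the bit is 1 (always reducing mod 24):
  bit 1 = 1 (leading): start with 5.
  bit 2 = 0: square 5^2 = 25 ≡ 1 (mod 24).
  bit 3 = 1: square 1^2 = 1; bit is 1, so multiply 1·5 = 5 (mod 24).
  bit 4 = 0: square 5^2 = 25 ≡ 1 (mod 24).
Final value: 5^10 ≡ 1 (mod 24).

Final answer: 1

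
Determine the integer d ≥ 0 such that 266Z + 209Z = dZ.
In the PID Z, (a, b) is generated by gcd(a, b). Compute gcd(266, 209) with the extended Euclidean algorithm, tracking rows (r, s, t) with s·266 + t·209 = r:
  row A: (266, 1, 0)   [1·266 + 0·209 = 266]
  row B: (209, 0, 1)   [0·266 + 1·209 = 209]
  266 = 1·209 + 57   → row C = row A − 1·row B = (57, 1, −1)   [check: 1·266 − 1·209 = 57]
  209 = 3·57 + 38   → row D = row B − 3·row C = (38, −3, 4)   [check: −3·266 + 4·209 = 38]
  57 = 1·38 + 19   → row E = row C − 1·row D = (19, 4, −5)   [check: 4·266 − 5·209 = 19]
  38 = 2·19 + 0   → remainder 0, stop. gcd = 19 (last nonzero row E).
So gcd(266, 209) = 19, with Bézout identity 4·266 − 5·209 = 19. Containment (⊇): the Bézout identity exhibits 19 as an element of (266, 209), giving (19) ⊆ (266, 209). Containment (⊆): since 19 | 266 and 19 | 209 (266 = 19·14, 209 = 19·11), every Z-linear combination of 266 and 209 is divisible by 19, so (266, 209) ⊆ (19). Therefore (266, 209) = (19), d = 19.

Final answer: (266, 209) = (19); d = 19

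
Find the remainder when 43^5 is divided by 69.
Use repeated squaring. Binary(5) = 101. Walk through the bits of the exponent 5 left-to-right: at each bit after the leading one, square the running value, then multiply by 43 if the bit is 1 (always reducing mod 69):
  bit 1 = 1 (leading): start with 43.
  bit 2 = 0: square 43^2 = 1849 ≡ 55 (mod 69).
  bit 3 = 1: square 55^2 = 3025 ≡ 58; bit is 1, so multiply 58·43 = 2494 ≡ 10 (mod 69).
Final value: 43^5 ≡ 10 (mod 69).

Final answer: 10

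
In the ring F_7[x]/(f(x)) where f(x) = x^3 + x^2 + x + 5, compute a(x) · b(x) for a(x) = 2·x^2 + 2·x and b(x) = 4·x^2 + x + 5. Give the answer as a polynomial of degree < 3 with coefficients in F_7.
a · b ≡ 2·x^2 + 3·x + 4 (mod f(x))

Multiply as integer polynomials: a · b = 8·x^4 + 10·x^3 + 12·x^2 + 10·x. Reducing coefficients mod 7: a · b ≡ x^4 + 3·x^3 + 5·x^2 + 3·x. Now divide by f(x) = x^3 + x^2 + x + 5 in F_7[x], eliminating the leading term at each step:
  leading term x^4: subtract (x)·f(x) = x^4 + x^3 + x^2 + 5·x, leaving 2·x^3 + 4·x^2 + 5·x (coefficients mod 7)
  leading term 2·x^3: subtract (2)·f(x) = 2·x^3 + 2·x^2 + 2·x + 3, leaving 2·x^2 + 3·x + 4 (coefficients mod 7)
The degree is now < 3, so this is the remainder. Hence a · b ≡ 2·x^2 + 3·x + 4 in F_7[x]/(f).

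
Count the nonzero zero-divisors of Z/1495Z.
Z/1495Z has 438 nonzero zero-divisors

In Z/1495Z each nonzero element is either a unit (gcd with 1495 is 1) or a zero-divisor (gcd > 1). The number of units is φ(1495): factorise 1495 = 5 · 13 · 23, so φ(1495) = (5 − 1) · (13 − 1) · (23 − 1) = 4 · 12 · 22 = 1056. The nonzero elements number 1495 − 1 = 1494. Hence the nonzero zero-divisors number 1494 − 1056 = 438.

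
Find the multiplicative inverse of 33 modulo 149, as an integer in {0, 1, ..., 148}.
33^(−1) ≡ 140 (mod 149)

Apply the extended Euclidean algorithm to (149, 33), tracking rows (r, s, t) with s·149 + t·33 = r. Each division r_prev = q·r_cur + r_new produces the new row as (previous row) − q·(current row):
  row A: (149, 1, 0)   [1·149 + 0·33 = 149]
  row B: (33, 0, 1)   [0·149 + 1·33 = 33]
  149 = 4·33 + 17   → row C = row A − 4·row B = (17, 1, −4)   [check: 1·149 − 4·33 = 17]
  33 = 1·17 + 16   → row D = row B − 1·row C = (16, −1, 5)   [check: −1·149 + 5·33 = 16]
  17 = 1·16 + 1   → row E = row C − 1·row D = (1, 2, −9)   [check: 2·149 − 9·33 = 1]
  16 = 16·1 + 0   → remainder 0, stop. gcd = 1 (last nonzero row E).
The gcd is 1, so 33 is invertible mod 149. The last nonzero row gives 2·149 − 9·33 = 1, so t = −9. So 33^(−1) ≡ −9 ≡ 140 (mod 149). Verify: 33 · 140 = 4620 ≡ 1 (mod 149). ✓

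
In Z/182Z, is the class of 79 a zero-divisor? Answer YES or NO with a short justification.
gcd(79, 182) = 1, so 79 is a unit in Z/182Z (it has a multiplicative inverse). A unit cannot be a zero-divisor: if 79·b ≡ 0 then multiplying both sides by 79^(−1) gives b ≡ 0. So 79 is not a zero-divisor.

Final answer: NO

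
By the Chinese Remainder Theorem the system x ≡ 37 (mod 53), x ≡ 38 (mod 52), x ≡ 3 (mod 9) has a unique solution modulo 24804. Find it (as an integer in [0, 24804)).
The moduli 53, 52, 9 are pairwise coprime, so by the CRT there is a unique solution mod 53·52·9 = 24804.
Solve by successive substitution. Start with x ≡ 37 (mod 53).
  Combine with x ≡ 38 (mod 52): write x = 37 + 53·t and require 37 + 53·t ≡ 38 (mod 52), i.e. 53·t ≡ 38 − 37 ≡ 1 (mod 52). Since 53^(−1) ≡ 1 (mod 52) (53 ≡ 1 (mod 52)), t ≡ 1·1 ≡ 1 (mod 52). So x ≡ 37 + 53·1 = 90 (mod 2756).
  Combine with x ≡ 3 (mod 9): write x = 90 + 2756·t and require 90 + 2756·t ≡ 3 (mod 9), i.e. 2756·t ≡ 3 − 90 ≡ 3 (mod 9). Since 2756^(−1) ≡ 5 (mod 9) (2756 ≡ 2 (mod 9)), t ≡ 5·3 ≡ 6 (mod 9). So x ≡ 90 + 2756·6 = 16626 (mod 24804).
Unique solution in [0, 24804): x = 16626.

Final answer: x ≡ 16626 (mod 24804); the representative in [0, 24804) is 16626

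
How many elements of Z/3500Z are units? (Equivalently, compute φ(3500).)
An element a ∈ Z/3500Z is a unit iff gcd(a, 3500) = 1, so the number of units is φ(3500). φ is multiplicative, with φ(p^e) = p^e − p^(e−1). Factorise 3500 = 2^2 · 5^3 · 7. Then
  φ(3500) = (2^2 − 2^1) · (5^3 − 5^2) · (7 − 1) = 2 · 100 · 6 = 1200.

Final answer: Z/3500Z has φ(3500) = 1200 units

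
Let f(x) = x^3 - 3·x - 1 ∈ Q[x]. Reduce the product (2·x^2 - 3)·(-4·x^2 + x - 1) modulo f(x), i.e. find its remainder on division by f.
a · b ≡ -14·x^2 - 5·x + 5 (mod f(x))

First multiply in Q[x] without reducing: a · b = -8·x^4 + 2·x^3 + 10·x^2 - 3·x + 3. Now divide by f(x) = x^3 - 3·x - 1, eliminating the leading term at each step:
  leading term -8·x^4: subtract (-8·x)·f(x) = -8·x^4 + 24·x^2 + 8·x, leaving 2·x^3 - 14·x^2 - 11·x + 3
  leading term 2·x^3: subtract (2)·f(x) = 2·x^3 - 6·x - 2, leaving -14·x^2 - 5·x + 5
The degree is now < 3, so this is the remainder. Hence a · b ≡ -14·x^2 - 5·x + 5 in Q[x]/(f).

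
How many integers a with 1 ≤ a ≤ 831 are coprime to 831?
552

The number of a ∈ {1, ..., 831} with gcd(a, 831) = 1 is by definition Euler's totient φ(831). φ is multiplicative, with φ(p^e) = p^e − p^(e−1). Factorise 831 = 3 · 277. Then
  φ(831) = (3 − 1) · (277 − 1) = 2 · 276 = 552.
So there are 552 such integers.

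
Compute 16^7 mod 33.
Use repeated squaring. Binary(7) = 111. Walk through the bits of the exponent 7 left-to-right: at each bit after the leading one, square the running value, then multiply by 16 if the bit is 1 (always reducing mod 33):
  bit 1 = 1 (leading): start with 16.
  bit 2 = 1: square 16^2 = 256 ≡ 25; bit is 1, so multiply 25·16 = 400 ≡ 4 (mod 33).
  bit 3 = 1: square 4^2 = 16; bit is 1, so multiply 16·16 = 256 ≡ 25 (mod 33).
Final value: 16^7 ≡ 25 (mod 33).

Final answer: 25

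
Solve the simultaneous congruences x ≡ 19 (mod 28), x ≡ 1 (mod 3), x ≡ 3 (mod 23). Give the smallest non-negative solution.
x ≡ 187 (mod 1932); the representative in [0, 1932) is 187

The moduli 28, 3, 23 are pairwise coprime, so by the CRT there is a unique solution mod 28·3·23 = 1932.
Solve by successive substitution. Start with x ≡ 19 (mod 28).
  Combine with x ≡ 1 (mod 3): write x = 19 + 28·t and require 19 + 28·t ≡ 1 (mod 3), i.e. 28·t ≡ 1 − 19 ≡ 0 (mod 3). Since 28^(−1) ≡ 1 (mod 3) (28 ≡ 1 (mod 3)), t ≡ 1·0 ≡ 0 (mod 3). So x ≡ 19 + 28·0 = 19 (mod 84).
  Combine with x ≡ 3 (mod 23): write x = 19 + 84·t and require 19 + 84·t ≡ 3 (mod 23), i.e. 84·t ≡ 3 − 19 ≡ 7 (mod 23). Since 84^(−1) ≡ 20 (mod 23) (84 ≡ 15 (mod 23)), t ≡ 20·7 ≡ 2 (mod 23). So x ≡ 19 + 84·2 = 187 (mod 1932).
Unique solution in [0, 1932): x = 187.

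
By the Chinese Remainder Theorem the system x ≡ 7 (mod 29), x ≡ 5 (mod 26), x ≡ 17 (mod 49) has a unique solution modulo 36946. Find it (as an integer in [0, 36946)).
The moduli 29, 26, 49 are pairwise coprime, so by the CRT there is a unique solution mod 29·26·49 = 36946.
Solve by successive substitution. Start with x ≡ 7 (mod 29).
  Combine with x ≡ 5 (mod 26): write x = 7 + 29·t and require 7 + 29·t ≡ 5 (mod 26), i.e. 29·t ≡ 5 − 7 ≡ 24 (mod 26). Since 29^(−1) ≡ 9 (mod 26) (29 ≡ 3 (mod 26)), t ≡ 9·24 ≡ 8 (mod 26). So x ≡ 7 + 29·8 = 239 (mod 754).
  Combine with x ≡ 17 (mod 49): write x = 239 + 754·t and require 239 + 754·t ≡ 17 (mod 49), i.e. 754·t ≡ 17 − 239 ≡ 23 (mod 49). Since 754^(−1) ≡ 31 (mod 49) (754 ≡ 19 (mod 49)), t ≡ 31·23 ≡ 27 (mod 49). So x ≡ 239 + 754·27 = 20597 (mod 36946).
Unique solution in [0, 36946): x = 20597.

Final answer: x ≡ 20597 (mod 36946); the representative in [0, 36946) is 20597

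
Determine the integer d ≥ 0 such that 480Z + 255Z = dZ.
In the PID Z, (a, b) is generated by gcd(a, b). Compute gcd(480, 255) with the extended Euclidean algorithm, tracking rows (r, s, t) with s·480 + t·255 = r:
  row A: (480, 1, 0)   [1·480 + 0·255 = 480]
  row B: (255, 0, 1)   [0·480 + 1·255 = 255]
  480 = 1·255 + 225   → row C = row A − 1·row B = (225, 1, −1)   [check: 1·480 − 1·255 = 225]
  255 = 1·225 + 30   → row D = row B − 1·row C = (30, −1, 2)   [check: −1·480 + 2·255 = 30]
  225 = 7·30 + 15   → row E = row C − 7·row D = (15, 8, −15)   [check: 8·480 − 15·255 = 15]
  30 = 2·15 + 0   → remainder 0, stop. gcd = 15 (last nonzero row E).
So gcd(480, 255) = 15, with Bézout identity 8·480 − 15·255 = 15. Containment (⊇): the Bézout identity exhibits 15 as an element of (480, 255), giving (15) ⊆ (480, 255). Containment (⊆): since 15 | 480 and 15 | 255 (480 = 15·32, 255 = 15·17), every Z-linear combination of 480 and 255 is divisible by 15, so (480, 255) ⊆ (15). Therefore (480, 255) = (15), d = 15.

Final answer: (480, 255) = (15); d = 15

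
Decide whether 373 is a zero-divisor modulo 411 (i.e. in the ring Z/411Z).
gcd(373, 411) = 1, so 373 is a unit in Z/411Z (it has a multiplicative inverse). A unit cannot be a zero-divisor: if 373·b ≡ 0 then multiplying both sides by 373^(−1) gives b ≡ 0. So 373 is not a zero-divisor.

Final answer: NO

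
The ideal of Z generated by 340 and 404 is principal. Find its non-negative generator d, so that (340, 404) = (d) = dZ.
In the PID Z, (a, b) is generated by gcd(a, b). Compute gcd(404, 340) with the extended Euclidean algorithm, tracking rows (r, s, t) with s·404 + t·340 = r:
  row A: (404, 1, 0)   [1·404 + 0·340 = 404]
  row B: (340, 0, 1)   [0·404 + 1·340 = 340]
  404 = 1·340 + 64   → row C = row A − 1·row B = (64, 1, −1)   [check: 1·404 − 1·340 = 64]
  340 = 5·64 + 20   → row D = row B − 5·row C = (20, −5, 6)   [check: −5·404 + 6·340 = 20]
  64 = 3·20 + 4   → row E = row C − 3·row D = (4, 16, −19)   [check: 16·404 − 19·340 = 4]
  20 = 5·4 + 0   → remainder 0, stop. gcd = 4 (last nonzero row E).
So gcd(340, 404) = 4, with Bézout identity 16·404 − 19·340 = 4. Containment (⊇): the Bézout identity exhibits 4 as an element of (340, 404), giving (4) ⊆ (340, 404). Containment (⊆): since 4 | 340 and 4 | 404 (340 = 4·85, 404 = 4·101), every Z-linear combination of 340 and 404 is divisible by 4, so (340, 404) ⊆ (4). Therefore (340, 404) = (4), d = 4.

Final answer: (340, 404) = (4); d = 4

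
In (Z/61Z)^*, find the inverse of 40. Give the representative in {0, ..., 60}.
Apply the extended Euclidean algorithm to (61, 40), tracking rows (r, s, t) with s·61 + t·40 = r. Each division r_prev = q·r_cur + r_new produces the new row as (previous row) − q·(current row):
  row A: (61, 1, 0)   [1·61 + 0·40 = 61]
  row B: (40, 0, 1)   [0·61 + 1·40 = 40]
  61 = 1·40 + 21   → row C = row A − 1·row B = (21, 1, −1)   [check: 1·61 − 1·40 = 21]
  40 = 1·21 + 19   → row D = row B − 1·row C = (19, −1, 2)   [check: −1·61 + 2·40 = 19]
  21 = 1·19 + 2   → row E = row C − 1·row D = (2, 2, −3)   [check: 2·61 − 3·40 = 2]
  19 = 9·2 + 1   → row F = row D − 9·row E = (1, −19, 29)   [check: −19·61 + 29·40 = 1]
  2 = 2·1 + 0   → remainder 0, stop. gcd = 1 (last nonzero row F).
The gcd is 1, so 40 is invertible mod 61. The last nonzero row gives −19·61 + 29·40 = 1, so t = 29. So 40^(−1) ≡ 29 (mod 61). Verify: 40 · 29 = 1160 ≡ 1 (mod 61). ✓

Final answer: 40^(−1) ≡ 29 (mod 61)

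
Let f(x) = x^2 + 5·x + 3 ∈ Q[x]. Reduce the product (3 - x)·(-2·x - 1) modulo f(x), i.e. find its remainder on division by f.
First multiply in Q[x] without reducing: a · b = 2·x^2 - 5·x - 3. Now divide by f(x) = x^2 + 5·x + 3, eliminating the leading term at each step:
  leading term 2·x^2: subtract (2)·f(x) = 2·x^2 + 10·x + 6, leaving -15·x - 9
The degree is now < 2, so this is the remainder. Hence a · b ≡ -15·x - 9 in Q[x]/(f).

Final answer: a · b ≡ -15·x - 9 (mod f(x))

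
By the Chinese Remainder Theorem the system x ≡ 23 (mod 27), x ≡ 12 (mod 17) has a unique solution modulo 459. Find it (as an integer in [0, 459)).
x ≡ 131 (mod 459); the representative in [0, 459) is 131

The moduli 27, 17 are pairwise coprime, so by the CRT there is a unique solution mod 27·17 = 459.
Solve by successive substitution. Start with x ≡ 23 (mod 27).
  Combine with x ≡ 12 (mod 17): write x = 23 + 27·t and require 23 + 27·t ≡ 12 (mod 17), i.e. 27·t ≡ 12 − 23 ≡ 6 (mod 17). Since 27^(−1) ≡ 12 (mod 17) (27 ≡ 10 (mod 17)), t ≡ 12·6 ≡ 4 (mod 17). So x ≡ 23 + 27·4 = 131 (mod 459).
Unique solution in [0, 459): x = 131.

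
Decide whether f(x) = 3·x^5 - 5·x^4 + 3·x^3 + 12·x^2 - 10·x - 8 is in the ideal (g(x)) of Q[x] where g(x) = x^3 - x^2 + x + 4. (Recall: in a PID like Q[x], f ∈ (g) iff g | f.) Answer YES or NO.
YES

In Q[x] the ideal (g) consists of all multiples of g, so f ∈ (g) iff g | f, i.e. iff the remainder of f on division by g is 0. Divide f by g (g is monic, so eliminate the leading term of the running remainder at each step):
  leading term 3·x^5: subtract (3·x^2)·g(x) = 3·x^5 - 3·x^4 + 3·x^3 + 12·x^2, leaving -2·x^4 - 10·x - 8
  leading term -2·x^4: subtract (-2·x)·g(x) = -2·x^4 + 2·x^3 - 2·x^2 - 8·x, leaving -2·x^3 + 2·x^2 - 2·x - 8
  leading term -2·x^3: subtract (-2)·g(x) = -2·x^3 + 2·x^2 - 2·x - 8, leaving 0
The remainder is 0, so f(x) = g(x) · h(x) with h(x) = 3·x^2 - 2·x - 2. Hence g | f, i.e. f ∈ (g).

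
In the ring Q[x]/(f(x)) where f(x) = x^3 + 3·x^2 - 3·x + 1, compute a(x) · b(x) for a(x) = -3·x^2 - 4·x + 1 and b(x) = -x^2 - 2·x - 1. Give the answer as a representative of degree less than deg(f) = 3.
First multiply in Q[x] without reducing: a · b = 3·x^4 + 10·x^3 + 10·x^2 + 2·x - 1. Now divide by f(x) = x^3 + 3·x^2 - 3·x + 1, eliminating the leading term at each step:
  leading term 3·x^4: subtract (3·x)·f(x) = 3·x^4 + 9·x^3 - 9·x^2 + 3·x, leaving x^3 + 19·x^2 - x - 1
  leading term x^3: subtract (1)·f(x) = x^3 + 3·x^2 - 3·x + 1, leaving 16·x^2 + 2·x - 2
The degree is now < 3, so this is the remainder. Hence a · b ≡ 16·x^2 + 2·x - 2 in Q[x]/(f).

Final answer: a · b ≡ 16·x^2 + 2·x - 2 (mod f(x))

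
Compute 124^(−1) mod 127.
Apply the extended Euclidean algorithm to (127, 124), tracking rows (r, s, t) with s·127 + t·124 = r. Each division r_prev = q·r_cur + r_new produces the new row as (previous row) − q·(current row):
  row A: (127, 1, 0)   [1·127 + 0·124 = 127]
  row B: (124, 0, 1)   [0·127 + 1·124 = 124]
  127 = 1·124 + 3   → row C = row A − 1·row B = (3, 1, −1)   [check: 1·127 − 1·124 = 3]
  124 = 41·3 + 1   → row D = row B − 41·row C = (1, −41, 42)   [check: −41·127 + 42·124 = 1]
  3 = 3·1 + 0   → remainder 0, stop. gcd = 1 (last nonzero row D).
The gcd is 1, so 124 is invertible mod 127. The last nonzero row gives −41·127 + 42·124 = 1, so t = 42. So 124^(−1) ≡ 42 (mod 127). Verify: 124 · 42 = 5208 ≡ 1 (mod 127). ✓

Final answer: 124^(−1) ≡ 42 (mod 127)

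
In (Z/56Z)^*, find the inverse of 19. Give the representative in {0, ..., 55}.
19^(−1) ≡ 3 (mod 56)

Apply the extended Euclidean algorithm to (56, 19), tracking rows (r, s, t) with s·56 + t·19 = r. Each division r_prev = q·r_cur + r_new produces the new row as (previous row) − q·(current row):
  row A: (56, 1, 0)   [1·56 + 0·19 = 56]
  row B: (19, 0, 1)   [0·56 + 1·19 = 19]
  56 = 2·19 + 18   → row C = row A − 2·row B = (18, 1, −2)   [check: 1·56 − 2·19 = 18]
  19 = 1·18 + 1   → row D = row B − 1·row C = (1, −1, 3)   [check: −1·56 + 3·19 = 1]
  18 = 18·1 + 0   → remainder 0, stop. gcd = 1 (last nonzero row D).
The gcd is 1, so 19 is invertible mod 56. The last nonzero row gives −1·56 + 3·19 = 1, so t = 3. So 19^(−1) ≡ 3 (mod 56). Verify: 19 · 3 = 57 ≡ 1 (mod 56). ✓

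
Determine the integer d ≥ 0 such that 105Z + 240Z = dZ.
In the PID Z, (a, b) is generated by gcd(a, b). Compute gcd(240, 105) with the extended Euclidean algorithm, tracking rows (r, s, t) with s·240 + t·105 = r:
  row A: (240, 1, 0)   [1·240 + 0·105 = 240]
  row B: (105, 0, 1)   [0·240 + 1·105 = 105]
  240 = 2·105 + 30   → row C = row A − 2·row B = (30, 1, −2)   [check: 1·240 − 2·105 = 30]
  105 = 3·30 + 15   → row D = row B − 3·row C = (15, −3, 7)   [check: −3·240 + 7·105 = 15]
  30 = 2·15 + 0   → remainder 0, stop. gcd = 15 (last nonzero row D).
So gcd(105, 240) = 15, with Bézout identity −3·240 + 7·105 = 15. Containment (⊇): the Bézout identity exhibits 15 as an element of (105, 240), giving (15) ⊆ (105, 240). Containment (⊆): since 15 | 105 and 15 | 240 (105 = 15·7, 240 = 15·16), every Z-linear combination of 105 and 240 is divisible by 15, so (105, 240) ⊆ (15). Therefore (105, 240) = (15), d = 15.

Final answer: (105, 240) = (15); d = 15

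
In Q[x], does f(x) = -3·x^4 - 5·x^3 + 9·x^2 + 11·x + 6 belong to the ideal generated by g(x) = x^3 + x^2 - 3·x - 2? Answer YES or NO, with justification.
In Q[x] the ideal (g) consists of all multiples of g, so f ∈ (g) iff g | f, i.e. iff the remainder of f on division by g is 0. Divide f by g (g is monic, so eliminate the leading term of the running remainder at each step):
  leading term -3·x^4: subtract (-3·x)·g(x) = -3·x^4 - 3·x^3 + 9·x^2 + 6·x, leaving -2·x^3 + 5·x + 6
  leading term -2·x^3: subtract (-2)·g(x) = -2·x^3 - 2·x^2 + 6·x + 4, leaving 2·x^2 - x + 2
The remainder r(x) = 2·x^2 - x + 2 ≠ 0 (and deg r < deg g), so g ∤ f, i.e. f ∉ (g).

Final answer: NO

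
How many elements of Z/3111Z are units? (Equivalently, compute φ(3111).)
An element a ∈ Z/3111Z is a unit iff gcd(a, 3111) = 1, so the number of units is φ(3111). φ is multiplicative, with φ(p^e) = p^e − p^(e−1). Factorise 3111 = 3 · 17 · 61. Then
  φ(3111) = (3 − 1) · (17 − 1) · (61 − 1) = 2 · 16 · 60 = 1920.

Final answer: Z/3111Z has φ(3111) = 1920 units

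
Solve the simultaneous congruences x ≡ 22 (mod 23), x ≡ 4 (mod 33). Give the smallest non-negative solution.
The moduli 23, 33 are pairwise coprime, so by the CRT there is a unique solution mod 23·33 = 759.
Solve by successive substitution. Start with x ≡ 22 (mod 23).
  Combine with x ≡ 4 (mod 33): write x = 22 + 23·t and require 22 + 23·t ≡ 4 (mod 33), i.e. 23·t ≡ 4 − 22 ≡ 15 (mod 33). Since 23^(−1) ≡ 23 (mod 33), t ≡ 23·15 ≡ 15 (mod 33). So x ≡ 22 + 23·15 = 367 (mod 759).
Unique solution in [0, 759): x = 367.

Final answer: x ≡ 367 (mod 759); the representative in [0, 759) is 367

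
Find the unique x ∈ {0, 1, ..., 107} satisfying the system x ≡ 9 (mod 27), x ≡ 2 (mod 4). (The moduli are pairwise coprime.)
The moduli 27, 4 are pairwise coprime, so by the CRT there is a unique solution mod 27·4 = 108.
Solve by successive substitution. Start with x ≡ 9 (mod 27).
  Combine with x ≡ 2 (mod 4): write x = 9 + 27·t and require 9 + 27·t ≡ 2 (mod 4), i.e. 27·t ≡ 2 − 9 ≡ 1 (mod 4). Since 27^(−1) ≡ 3 (mod 4) (27 ≡ 3 (mod 4)), t ≡ 3·1 ≡ 3 (mod 4). So x ≡ 9 + 27·3 = 90 (mod 108).
Unique solution in [0, 108): x = 90.

Final answer: x ≡ 90 (mod 108); the representative in [0, 108) is 90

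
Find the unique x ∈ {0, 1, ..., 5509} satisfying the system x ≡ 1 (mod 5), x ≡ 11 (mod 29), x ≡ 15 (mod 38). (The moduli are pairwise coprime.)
The moduli 5, 29, 38 are pairwise coprime, so by the CRT there is a unique solution mod 5·29·38 = 5510.
Solve by successive substitution. Start with x ≡ 1 (mod 5).
  Combine with x ≡ 11 (mod 29): write x = 1 + 5·t and require 1 + 5·t ≡ 11 (mod 29), i.e. 5·t ≡ 11 − 1 ≡ 10 (mod 29). Since 5^(−1) ≡ 6 (mod 29), t ≡ 6·10 ≡ 2 (mod 29). So x ≡ 1 + 5·2 = 11 (mod 145).
  Combine with x ≡ 15 (mod 38): write x = 11 + 145·t and require 11 + 145·t ≡ 15 (mod 38), i.e. 145·t ≡ 15 − 11 ≡ 4 (mod 38). Since 145^(−1) ≡ 27 (mod 38) (145 ≡ 31 (mod 38)), t ≡ 27·4 ≡ 32 (mod 38). So x ≡ 11 + 145·32 = 4651 (mod 5510).
Unique solution in [0, 5510): x = 4651.

Final answer: x ≡ 4651 (mod 5510); the representative in [0, 5510) is 4651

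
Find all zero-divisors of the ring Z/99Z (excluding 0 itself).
nonzero zero-divisors of Z/99Z = {3, 6, 9, 11, 12, 15, 18, 21, 22, 24, 27, 30, 33, 36, 39, 42, 44, 45, 48, 51, 54, 55, 57, 60, 63, 66, 69, 72, 75, 77, 78, 81, 84, 87, 88, 90, 93, 96}

An element a ∈ Z/99Z (with a ≠ 0) is a zero-divisor iff gcd(a, 99) > 1 (because a is a unit precisely when gcd(a, n) = 1, and in Z/nZ every nonzero, non-unit element is a zero-divisor). Scan a = 1, ..., 98 and keep those with gcd(a, 99) > 1:
  gcd(3, 99) = 3, gcd(6, 99) = 3, gcd(9, 99) = 9, gcd(11, 99) = 11, gcd(12, 99) = 3, gcd(15, 99) = 3, gcd(18, 99) = 9, gcd(21, 99) = 3, gcd(22, 99) = 11, gcd(24, 99) = 3, gcd(27, 99) = 9, gcd(30, 99) = 3, gcd(33, 99) = 33, gcd(36, 99) = 9, gcd(39, 99) = 3, gcd(42, 99) = 3, gcd(44, 99) = 11, gcd(45, 99) = 9, gcd(48, 99) = 3, gcd(51, 99) = 3, gcd(54, 99) = 9, gcd(55, 99) = 11, gcd(57, 99) = 3, gcd(60, 99) = 3, gcd(63, 99) = 9, gcd(66, 99) = 33, gcd(69, 99) = 3, gcd(72, 99) = 9, gcd(75, 99) = 3, gcd(77, 99) = 11, gcd(78, 99) = 3, gcd(81, 99) = 9, gcd(84, 99) = 3, gcd(87, 99) = 3, gcd(88, 99) = 11, gcd(90, 99) = 9, gcd(93, 99) = 3, gcd(96, 99) = 3.
All other a ∈ {1, ..., 98} have gcd(a, 99) = 1 and are units. So the nonzero zero-divisors are exactly the 38 values of a appearing in this scan.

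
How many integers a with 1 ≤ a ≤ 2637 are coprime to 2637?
1752

The number of a ∈ {1, ..., 2637} with gcd(a, 2637) = 1 is by definition Euler's totient φ(2637). φ is multiplicative, with φ(p^e) = p^e − p^(e−1). Factorise 2637 = 3^2 · 293. Then
  φ(2637) = (3^2 − 3^1) · (293 − 1) = 6 · 292 = 1752.
So there are 1752 such integers.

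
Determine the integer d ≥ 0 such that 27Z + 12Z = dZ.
(27, 12) = (3); d = 3

In the PID Z, (a, b) is generated by gcd(a, b). Compute gcd(27, 12) with the extended Euclidean algorithm, tracking rows (r, s, t) with s·27 + t·12 = r:
  row A: (27, 1, 0)   [1·27 + 0·12 = 27]
  row B: (12, 0, 1)   [0·27 + 1·12 = 12]
  27 = 2·12 + 3   → row C = row A − 2·row B = (3, 1, −2)   [check: 1·27 − 2·12 = 3]
  12 = 4·3 + 0   → remainder 0, stop. gcd = 3 (last nonzero row C).
So gcd(27, 12) = 3, with Bézout identity 1·27 − 2·12 = 3. Containment (⊇): the Bézout identity exhibits 3 as an element of (27, 12), giving (3) ⊆ (27, 12). Containment (⊆): since 3 | 27 and 3 | 12 (27 = 3·9, 12 = 3·4), every Z-linear combination of 27 and 12 is divisible by 3, so (27, 12) ⊆ (3). Therefore (27, 12) = (3), d = 3.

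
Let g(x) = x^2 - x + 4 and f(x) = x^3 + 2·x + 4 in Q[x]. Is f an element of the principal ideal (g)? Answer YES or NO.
NO

In Q[x] the ideal (g) consists of all multiples of g, so f ∈ (g) iff g | f, i.e. iff the remainder of f on division by g is 0. Divide f by g (g is monic, so eliminate the leading term of the running remainder at each step):
  leading term x^3: subtract (x)·g(x) = x^3 - x^2 + 4·x, leaving x^2 - 2·x + 4
  leading term x^2: subtract (1)·g(x) = x^2 - x + 4, leaving -x
The remainder r(x) = -x ≠ 0 (and deg r < deg g), so g ∤ f, i.e. f ∉ (g).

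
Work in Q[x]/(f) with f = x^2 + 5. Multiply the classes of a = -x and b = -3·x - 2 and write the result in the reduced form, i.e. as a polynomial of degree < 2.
a · b ≡ 2·x - 15 (mod f(x))

First multiply in Q[x] without reducing: a · b = 3·x^2 + 2·x. Now divide by f(x) = x^2 + 5, eliminating the leading term at each step:
  leading term 3·x^2: subtract (3)·f(x) = 3·x^2 + 15, leaving 2·x - 15
The degree is now < 2, so this is the remainder. Hence a · b ≡ 2·x - 15 in Q[x]/(f).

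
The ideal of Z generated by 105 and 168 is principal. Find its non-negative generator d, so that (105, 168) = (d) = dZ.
In the PID Z, (a, b) is generated by gcd(a, b). Compute gcd(168, 105) with the extended Euclidean algorithm, tracking rows (r, s, t) with s·168 + t·105 = r:
  row A: (168, 1, 0)   [1·168 + 0·105 = 168]
  row B: (105, 0, 1)   [0·168 + 1·105 = 105]
  168 = 1·105 + 63   → row C = row A − 1·row B = (63, 1, −1)   [check: 1·168 − 1·105 = 63]
  105 = 1·63 + 42   → row D = row B − 1·row C = (42, −1, 2)   [check: −1·168 + 2·105 = 42]
  63 = 1·42 + 21   → row E = row C − 1·row D = (21, 2, −3)   [check: 2·168 − 3·105 = 21]
  42 = 2·21 + 0   → remainder 0, stop. gcd = 21 (last nonzero row E).
So gcd(105, 168) = 21, with Bézout identity 2·168 − 3·105 = 21. Containment (⊇): the Bézout identity exhibits 21 as an element of (105, 168), giving (21) ⊆ (105, 168). Containment (⊆): since 21 | 105 and 21 | 168 (105 = 21·5, 168 = 21·8), every Z-linear combination of 105 and 168 is divisible by 21, so (105, 168) ⊆ (21). Therefore (105, 168) = (21), d = 21.

Final answer: (105, 168) = (21); d = 21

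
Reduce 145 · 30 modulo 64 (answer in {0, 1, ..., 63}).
62

Reduce the factors first: 145 ≡ 17 (mod 64), so 145 · 30 ≡ 17 · 30 (mod 64). 17 · 30 = 510. Dividing by 64: 510 = 7·64 + 62. So (145 · 30) mod 64 = 62.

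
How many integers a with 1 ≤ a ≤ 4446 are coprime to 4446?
The number of a ∈ {1, ..., 4446} with gcd(a, 4446) = 1 is by definition Euler's totient φ(4446). φ is multiplicative, with φ(p^e) = p^e − p^(e−1). Factorise 4446 = 2 · 3^2 · 13 · 19. Then
  φ(4446) = (2 − 1) · (3^2 − 3^1) · (13 − 1) · (19 − 1) = 1 · 6 · 12 · 18 = 1296.
So there are 1296 such integers.

Final answer: 1296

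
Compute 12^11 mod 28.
Use repeated squaring. Binary(11) = 1011. Walk through the bits of the exponent 11 left-to-right: at each bit after the leading one, square the running value, then multiply by 12 if the bit is 1 (always reducing mod 28):
  bit 1 = 1 (leading): start with 12.
  bit 2 = 0: square 12^2 = 144 ≡ 4 (mod 28).
  bit 3 = 1: square 4^2 = 16; bit is 1, so multiply 16·12 = 192 ≡ 24 (mod 28).
  bit 4 = 1: square 24^2 = 576 ≡ 16; bit is 1, so multiply 16·12 = 192 ≡ 24 (mod 28).
Final value: 12^11 ≡ 24 (mod 28).

Final answer: 24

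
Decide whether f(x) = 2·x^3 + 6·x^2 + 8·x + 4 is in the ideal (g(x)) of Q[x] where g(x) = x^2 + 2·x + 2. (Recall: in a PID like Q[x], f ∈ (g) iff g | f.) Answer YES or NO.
YES

In Q[x] the ideal (g) consists of all multiples of g, so f ∈ (g) iff g | f, i.e. iff the remainder of f on division by g is 0. Divide f by g (g is monic, so eliminate the leading term of the running remainder at each step):
  leading term 2·x^3: subtract (2·x)·g(x) = 2·x^3 + 4·x^2 + 4·x, leaving 2·x^2 + 4·x + 4
  leading term 2·x^2: subtract (2)·g(x) = 2·x^2 + 4·x + 4, leaving 0
The remainder is 0, so f(x) = g(x) · h(x) with h(x) = 2·x + 2. Hence g | f, i.e. f ∈ (g).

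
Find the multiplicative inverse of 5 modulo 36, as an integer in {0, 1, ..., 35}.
Apply the extended Euclidean algorithm to (36, 5), tracking rows (r, s, t) with s·36 + t·5 = r. Each division r_prev = q·r_cur + r_new produces the new row as (previous row) − q·(current row):
  row A: (36, 1, 0)   [1·36 + 0·5 = 36]
  row B: (5, 0, 1)   [0·36 + 1·5 = 5]
  36 = 7·5 + 1   → row C = row A − 7·row B = (1, 1, −7)   [check: 1·36 − 7·5 = 1]
  5 = 5·1 + 0   → remainder 0, stop. gcd = 1 (last nonzero row C).
The gcd is 1, so 5 is invertible mod 36. The last nonzero row gives 1·36 − 7·5 = 1, so t = −7. So 5^(−1) ≡ −7 ≡ 29 (mod 36). Verify: 5 · 29 = 145 ≡ 1 (mod 36). ✓

Final answer: 5^(−1) ≡ 29 (mod 36)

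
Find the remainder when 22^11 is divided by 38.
10

Use repeated squaring. Binary(11) = 1011. Walk through the bits of the exponent 11 left-to-right: at each bit after the leading one, square the running value, then multiply by 22 if the bit is 1 (always reducing mod 38):
  bit 1 = 1 (leading): start with 22.
  bit 2 = 0: square 22^2 = 484 ≡ 28 (mod 38).
  bit 3 = 1: square 28^2 = 784 ≡ 24; bit is 1, so multiply 24·22 = 528 ≡ 34 (mod 38).
  bit 4 = 1: square 34^2 = 1156 ≡ 16; bit is 1, so multiply 16·22 = 352 ≡ 10 (mod 38).
Final value: 22^11 ≡ 10 (mod 38).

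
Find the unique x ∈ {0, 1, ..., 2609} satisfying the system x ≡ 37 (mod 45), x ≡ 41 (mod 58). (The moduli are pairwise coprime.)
x ≡ 1027 (mod 2610); the representative in [0, 2610) is 1027

The moduli 45, 58 are pairwise coprime, so by the CRT there is a unique solution mod 45·58 = 2610.
Solve by successive substitution. Start with x ≡ 37 (mod 45).
  Combine with x ≡ 41 (mod 58): write x = 37 + 45·t and require 37 + 45·t ≡ 41 (mod 58), i.e. 45·t ≡ 41 − 37 ≡ 4 (mod 58). Since 45^(−1) ≡ 49 (mod 58), t ≡ 49·4 ≡ 22 (mod 58). So x ≡ 37 + 45·22 = 1027 (mod 2610).
Unique solution in [0, 2610): x = 1027.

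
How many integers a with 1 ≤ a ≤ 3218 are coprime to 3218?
The number of a ∈ {1, ..., 3218} with gcd(a, 3218) = 1 is by definition Euler's totient φ(3218). φ is multiplicative, with φ(p^e) = p^e − p^(e−1). Factorise 3218 = 2 · 1609. Then
  φ(3218) = (2 − 1) · (1609 − 1) = 1 · 1608 = 1608.
So there are 1608 such integers.

Final answer: 1608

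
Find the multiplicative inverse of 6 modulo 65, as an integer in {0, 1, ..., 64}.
6^(−1) ≡ 11 (mod 65)

Apply the extended Euclidean algorithm to (65, 6), tracking rows (r, s, t) with s·65 + t·6 = r. Each division r_prev = q·r_cur + r_new produces the new row as (previous row) − q·(current row):
  row A: (65, 1, 0)   [1·65 + 0·6 = 65]
  row B: (6, 0, 1)   [0·65 + 1·6 = 6]
  65 = 10·6 + 5   → row C = row A − 10·row B = (5, 1, −10)   [check: 1·65 − 10·6 = 5]
  6 = 1·5 + 1   → row D = row B − 1·row C = (1, −1, 11)   [check: −1·65 + 11·6 = 1]
  5 = 5·1 + 0   → remainder 0, stop. gcd = 1 (last nonzero row D).
The gcd is 1, so 6 is invertible mod 65. The last nonzero row gives −1·65 + 11·6 = 1, so t = 11. So 6^(−1) ≡ 11 (mod 65). Verify: 6 · 11 = 66 ≡ 1 (mod 65). ✓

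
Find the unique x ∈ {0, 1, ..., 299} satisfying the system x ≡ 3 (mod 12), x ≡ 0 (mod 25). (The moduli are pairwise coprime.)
x ≡ 75 (mod 300); the representative in [0, 300) is 75

The moduli 12, 25 are pairwise coprime, so by the CRT there is a unique solution mod 12·25 = 300.
Solve by successive substitution. Start with x ≡ 3 (mod 12).
  Combine with x ≡ 0 (mod 25): write x = 3 + 12·t and require 3 + 12·t ≡ 0 (mod 25), i.e. 12·t ≡ 0 − 3 ≡ 22 (mod 25). Since 12^(−1) ≡ 23 (mod 25), t ≡ 23·22 ≡ 6 (mod 25). So x ≡ 3 + 12·6 = 75 (mod 300).
Unique solution in [0, 300): x = 75.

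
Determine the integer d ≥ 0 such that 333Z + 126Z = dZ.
(333, 126) = (9); d = 9

In the PID Z, (a, b) is generated by gcd(a, b). Compute gcd(333, 126) with the extended Euclidean algorithm, tracking rows (r, s, t) with s·333 + t·126 = r:
  row A: (333, 1, 0)   [1·333 + 0·126 = 333]
  row B: (126, 0, 1)   [0·333 + 1·126 = 126]
  333 = 2·126 + 81   → row C = row A − 2·row B = (81, 1, −2)   [check: 1·333 − 2·126 = 81]
  126 = 1·81 + 45   → row D = row B − 1·row C = (45, −1, 3)   [check: −1·333 + 3·126 = 45]
  81 = 1·45 + 36   → row E = row C − 1·row D = (36, 2, −5)   [check: 2·333 − 5·126 = 36]
  45 = 1·36 + 9   → row F = row D − 1·row E = (9, −3, 8)   [check: −3·333 + 8·126 = 9]
  36 = 4·9 + 0   → remainder 0, stop. gcd = 9 (last nonzero row F).
So gcd(333, 126) = 9, with Bézout identity −3·333 + 8·126 = 9. Containment (⊇): the Bézout identity exhibits 9 as an element of (333, 126), giving (9) ⊆ (333, 126). Containment (⊆): since 9 | 333 and 9 | 126 (333 = 9·37, 126 = 9·14), every Z-linear combination of 333 and 126 is divisible by 9, so (333, 126) ⊆ (9). Therefore (333, 126) = (9), d = 9.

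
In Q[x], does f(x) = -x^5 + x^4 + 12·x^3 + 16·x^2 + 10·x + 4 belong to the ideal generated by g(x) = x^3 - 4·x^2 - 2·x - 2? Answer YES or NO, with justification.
In Q[x] the ideal (g) consists of all multiples of g, so f ∈ (g) iff g | f, i.e. iff the remainder of f on division by g is 0. Divide f by g (g is monic, so eliminate the leading term of the running remainder at each step):
  leading term -x^5: subtract (-x^2)·g(x) = -x^5 + 4·x^4 + 2·x^3 + 2·x^2, leaving -3·x^4 + 10·x^3 + 14·x^2 + 10·x + 4
  leading term -3·x^4: subtract (-3·x)·g(x) = -3·x^4 + 12·x^3 + 6·x^2 + 6·x, leaving -2·x^3 + 8·x^2 + 4·x + 4
  leading term -2·x^3: subtract (-2)·g(x) = -2·x^3 + 8·x^2 + 4·x + 4, leaving 0
The remainder is 0, so f(x) = g(x) · h(x) with h(x) = -x^2 - 3·x - 2. Hence g | f, i.e. f ∈ (g).

Final answer: YES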